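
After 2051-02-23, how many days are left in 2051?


Day of year: 54 of 365
Remaining = 365 - 54

311 days


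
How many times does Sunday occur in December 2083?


December 2083 has 31 days
Anchor: Jan 1, 2083. With p = 2083 - 1 = 2082: (p + p//4 - p//100 + p//400) mod 7 = (2082 + 520 - 20 + 5) mod 7 = 2587 mod 7 = 4 -> Friday (Mon=0 ... Sun=6)
Days before December (Jan-Nov): 334; December 1 index = (4 + 334) mod 7 = 2 -> Wednesday
First Sunday is December 5
Sundays: 5, 12, 19, 26

4 Sundays


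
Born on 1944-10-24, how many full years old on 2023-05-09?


Birth: 1944-10-24
Reference: 2023-05-09
Year difference: 2023 - 1944 = 79
Birthday not yet reached in 2023, subtract 1

78 years old


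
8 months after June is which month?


June is month 6
6 + 8 = 14; wrap: 14 - 12 = 2

February


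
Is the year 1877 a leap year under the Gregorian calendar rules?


Gregorian leap year rule: divisible by 4, but not by 100, unless also by 400.
1877 is not divisible by 4 -> not a leap year

No


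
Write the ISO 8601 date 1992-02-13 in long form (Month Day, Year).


ISO 1992-02-13 parses as year=1992, month=02, day=13
Month 2 -> February

February 13, 1992


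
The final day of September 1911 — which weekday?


September 1911 has 30 days
Anchor: Jan 1, 1911. With p = 1911 - 1 = 1910: (p + p//4 - p//100 + p//400) mod 7 = (1910 + 477 - 19 + 4) mod 7 = 2372 mod 7 = 6 -> Sunday (Mon=0 ... Sun=6)
Days before September (Jan-Aug): 243; September 1 index = (6 + 243) mod 7 = 4 -> Friday
Last day offset: 30 - 1 = 29 days
Weekday index = (4 + 29) mod 7 = 5

Saturday, September 30


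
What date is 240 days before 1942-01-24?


Start: 1942-01-24, subtract 240 days
Back 24 days from January 24 reaches December 31, 1941 -> 216 left
December 1941 has 31 days -> back to November 30, 1941 -> 185 left
November 1941 has 30 days -> back to October 31, 1941 -> 155 left
October 1941 has 31 days -> back to September 30, 1941 -> 124 left
September 1941 has 30 days -> back to August 31, 1941 -> 94 left
August 1941 has 31 days -> back to July 31, 1941 -> 63 left
July 1941 has 31 days -> back to June 30, 1941 -> 32 left
June 1941 has 30 days -> back to May 31, 1941 -> 2 left
May 1941: 31 - 2 = 29 -> lands on May 29

Result: 1941-05-29


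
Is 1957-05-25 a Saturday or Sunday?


Anchor: Jan 1, 1957. With p = 1957 - 1 = 1956: (p + p//4 - p//100 + p//400) mod 7 = (1956 + 489 - 19 + 4) mod 7 = 2430 mod 7 = 1 -> Tuesday (Mon=0 ... Sun=6)
Day of year: 145; offset = 144
Weekday index = (1 + 144) mod 7 = 5 -> Saturday
Weekend days: Saturday, Sunday

Yes


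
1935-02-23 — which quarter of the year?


Month: February (month 2)
Q1: Jan-Mar, Q2: Apr-Jun, Q3: Jul-Sep, Q4: Oct-Dec

Q1


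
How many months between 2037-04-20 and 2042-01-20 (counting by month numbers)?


From April 2037 to January 2042
5 years * 12 = 60 months, minus 3 months = 57

57 months


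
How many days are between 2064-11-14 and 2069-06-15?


From 2064-11-14 to 2069-06-15
2064-11-14: days before November = 31 + 29 + 31 + 30 + 31 + 30 + 31 + 31 + 30 + 31 = 305 (2064 is a leap year); day of year = 305 + 14 = 319
2069-06-15: days before June = 31 + 28 + 31 + 30 + 31 = 151 (2069 is not a leap year); day of year = 151 + 15 = 166
Rest of 2064: 366 - 319 = 47
Full years 2065 (365), 2066 (365), 2067 (365), 2068 (366): 1461
Total = 47 + 1461 + 166 = 1674

1674 days


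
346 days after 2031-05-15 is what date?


Start: 2031-05-15, add 346 days
May 2031 has 31 days: 31 - 15 = 16 days to May 31 -> 330 left
June 2031 has 30 days -> 300 left
July 2031 has 31 days -> 269 left
August 2031 has 31 days -> 238 left
September 2031 has 30 days -> 208 left
October 2031 has 31 days -> 177 left
November 2031 has 30 days -> 147 left
December 2031 has 31 days -> 116 left
January 2032 has 31 days -> 85 left
February 2032 has 29 days -> 56 left
March 2032 has 31 days -> 25 left
April 2032: 25 <= 30 -> lands on April 25

Result: 2032-04-25


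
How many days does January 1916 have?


January 1916

31 days


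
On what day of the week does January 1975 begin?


Target: January 1, 1975
Anchor: Jan 1, 1975. With p = 1975 - 1 = 1974: (p + p//4 - p//100 + p//400) mod 7 = (1974 + 493 - 19 + 4) mod 7 = 2452 mod 7 = 2 -> Wednesday (Mon=0 ... Sun=6)
Offset from anchor: 0 days
Weekday index = (2 + 0) mod 7 = 2

Wednesday


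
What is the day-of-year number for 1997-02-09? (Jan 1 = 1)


Date: February 9, 1997
Days in months 1 through 1: 31
Plus 9 days in February

Day of year: 40


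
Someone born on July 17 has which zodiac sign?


Date: July 17
Conventional tropical zodiac dates: Cancer from June 21 onward; Leo starts July 23
July 17 falls within the Cancer range

Cancer


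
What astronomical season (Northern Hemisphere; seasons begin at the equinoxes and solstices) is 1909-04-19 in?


Date: April 19
Astronomical Spring (approx.; exact equinox/solstice day varies by year): March 20 to June 20
April 19 falls within the Spring window

Spring


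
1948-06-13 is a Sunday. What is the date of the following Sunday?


Current: Sunday
Target: Sunday
Days ahead: 7

Next Sunday: 1948-06-20


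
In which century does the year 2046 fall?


Century = (year - 1) // 100 + 1
= (2046 - 1) // 100 + 1
= 2045 // 100 + 1
= 20 + 1

21st century


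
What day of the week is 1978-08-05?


Date: August 5, 1978
Anchor: Jan 1, 1978. With p = 1978 - 1 = 1977: (p + p//4 - p//100 + p//400) mod 7 = (1977 + 494 - 19 + 4) mod 7 = 2456 mod 7 = 6 -> Sunday (Mon=0 ... Sun=6)
Days before August (Jan-Jul): 212; offset = 212 + 5 - 1 = 216
Weekday index = (6 + 216) mod 7 = 5

Day of the week: Saturday


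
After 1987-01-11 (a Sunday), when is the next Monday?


Current: Sunday
Target: Monday
Days ahead: 1

Next Monday: 1987-01-12


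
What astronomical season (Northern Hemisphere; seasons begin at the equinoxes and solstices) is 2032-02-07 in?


Date: February 7
Astronomical Winter (approx.; exact equinox/solstice day varies by year): December 21 to March 19
February 7 falls within the Winter window

Winter


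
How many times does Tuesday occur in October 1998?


October 1998 has 31 days
Anchor: Jan 1, 1998. With p = 1998 - 1 = 1997: (p + p//4 - p//100 + p//400) mod 7 = (1997 + 499 - 19 + 4) mod 7 = 2481 mod 7 = 3 -> Thursday (Mon=0 ... Sun=6)
Days before October (Jan-Sep): 273; October 1 index = (3 + 273) mod 7 = 3 -> Thursday
First Tuesday is October 6
Tuesdays: 6, 13, 20, 27

4 Tuesdays


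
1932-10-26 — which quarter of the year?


Month: October (month 10)
Q1: Jan-Mar, Q2: Apr-Jun, Q3: Jul-Sep, Q4: Oct-Dec

Q4


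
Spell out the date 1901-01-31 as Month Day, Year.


ISO 1901-01-31 parses as year=1901, month=01, day=31
Month 1 -> January

January 31, 1901


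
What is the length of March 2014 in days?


March 2014

31 days


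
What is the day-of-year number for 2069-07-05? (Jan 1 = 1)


Date: July 5, 2069
Days in months 1 through 6: 181
Plus 5 days in July

Day of year: 186


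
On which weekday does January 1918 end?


January 1918 has 31 days
Anchor: Jan 1, 1918. With p = 1918 - 1 = 1917: (p + p//4 - p//100 + p//400) mod 7 = (1917 + 479 - 19 + 4) mod 7 = 2381 mod 7 = 1 -> Tuesday (Mon=0 ... Sun=6)
January 1 is the anchor itself -> Tuesday
Last day offset: 31 - 1 = 30 days
Weekday index = (1 + 30) mod 7 = 3

Thursday, January 31


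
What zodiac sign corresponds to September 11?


Date: September 11
Conventional tropical zodiac dates: Virgo from August 23 onward; Libra starts September 23
September 11 falls within the Virgo range

Virgo


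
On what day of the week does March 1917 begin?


Target: March 1, 1917
Anchor: Jan 1, 1917. With p = 1917 - 1 = 1916: (p + p//4 - p//100 + p//400) mod 7 = (1916 + 479 - 19 + 4) mod 7 = 2380 mod 7 = 0 -> Monday (Mon=0 ... Sun=6)
Days before March (Jan-Feb): 59 days
Weekday index = (0 + 59) mod 7 = 3

Thursday


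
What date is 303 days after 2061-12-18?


Start: 2061-12-18, add 303 days
December 2061 has 31 days: 31 - 18 = 13 days to December 31 -> 290 left
January 2062 has 31 days -> 259 left
February 2062 has 28 days -> 231 left
March 2062 has 31 days -> 200 left
April 2062 has 30 days -> 170 left
May 2062 has 31 days -> 139 left
June 2062 has 30 days -> 109 left
July 2062 has 31 days -> 78 left
August 2062 has 31 days -> 47 left
September 2062 has 30 days -> 17 left
October 2062: 17 <= 31 -> lands on October 17

Result: 2062-10-17


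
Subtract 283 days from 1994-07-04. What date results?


Start: 1994-07-04, subtract 283 days
Back 4 days from July 4 reaches June 30, 1994 -> 279 left
June 1994 has 30 days -> back to May 31, 1994 -> 249 left
May 1994 has 31 days -> back to April 30, 1994 -> 218 left
April 1994 has 30 days -> back to March 31, 1994 -> 188 left
March 1994 has 31 days -> back to February 28, 1994 -> 157 left
February 1994 has 28 days -> back to January 31, 1994 -> 129 left
January 1994 has 31 days -> back to December 31, 1993 -> 98 left
December 1993 has 31 days -> back to November 30, 1993 -> 67 left
November 1993 has 30 days -> back to October 31, 1993 -> 37 left
October 1993 has 31 days -> back to September 30, 1993 -> 6 left
September 1993: 30 - 6 = 24 -> lands on September 24

Result: 1993-09-24


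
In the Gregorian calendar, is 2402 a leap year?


Gregorian leap year rule: divisible by 4, but not by 100, unless also by 400.
2402 is not divisible by 4 -> not a leap year

No


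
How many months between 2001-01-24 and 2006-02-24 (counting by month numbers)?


From January 2001 to February 2006
5 years * 12 = 60 months, plus 1 month = 61

61 months


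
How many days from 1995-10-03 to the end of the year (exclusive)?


Day of year: 276 of 365
Remaining = 365 - 276

89 days


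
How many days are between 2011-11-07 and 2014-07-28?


From 2011-11-07 to 2014-07-28
2011-11-07: days before November = 31 + 28 + 31 + 30 + 31 + 30 + 31 + 31 + 30 + 31 = 304 (2011 is not a leap year); day of year = 304 + 7 = 311
2014-07-28: days before July = 31 + 28 + 31 + 30 + 31 + 30 = 181 (2014 is not a leap year); day of year = 181 + 28 = 209
Rest of 2011: 365 - 311 = 54
Full years 2012 (366), 2013 (365): 731
Total = 54 + 731 + 209 = 994

994 days


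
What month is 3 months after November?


November is month 11
11 + 3 = 14; wrap: 14 - 12 = 2

February


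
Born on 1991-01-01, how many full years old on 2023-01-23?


Birth: 1991-01-01
Reference: 2023-01-23
Year difference: 2023 - 1991 = 32

32 years old


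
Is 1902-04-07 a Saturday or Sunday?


Anchor: Jan 1, 1902. With p = 1902 - 1 = 1901: (p + p//4 - p//100 + p//400) mod 7 = (1901 + 475 - 19 + 4) mod 7 = 2361 mod 7 = 2 -> Wednesday (Mon=0 ... Sun=6)
Day of year: 97; offset = 96
Weekday index = (2 + 96) mod 7 = 0 -> Monday
Weekend days: Saturday, Sunday

No


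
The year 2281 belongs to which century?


Century = (year - 1) // 100 + 1
= (2281 - 1) // 100 + 1
= 2280 // 100 + 1
= 22 + 1

23rd century


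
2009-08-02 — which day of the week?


Date: August 2, 2009
Anchor: Jan 1, 2009. With p = 2009 - 1 = 2008: (p + p//4 - p//100 + p//400) mod 7 = (2008 + 502 - 20 + 5) mod 7 = 2495 mod 7 = 3 -> Thursday (Mon=0 ... Sun=6)
Days before August (Jan-Jul): 212; offset = 212 + 2 - 1 = 213
Weekday index = (3 + 213) mod 7 = 6

Day of the week: Sunday


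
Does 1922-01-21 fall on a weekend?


Anchor: Jan 1, 1922. With p = 1922 - 1 = 1921: (p + p//4 - p//100 + p//400) mod 7 = (1921 + 480 - 19 + 4) mod 7 = 2386 mod 7 = 6 -> Sunday (Mon=0 ... Sun=6)
Day of year: 21; offset = 20
Weekday index = (6 + 20) mod 7 = 5 -> Saturday
Weekend days: Saturday, Sunday

Yes


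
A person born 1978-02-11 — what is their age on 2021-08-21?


Birth: 1978-02-11
Reference: 2021-08-21
Year difference: 2021 - 1978 = 43

43 years old


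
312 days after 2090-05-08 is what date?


Start: 2090-05-08, add 312 days
May 2090 has 31 days: 31 - 8 = 23 days to May 31 -> 289 left
June 2090 has 30 days -> 259 left
July 2090 has 31 days -> 228 left
August 2090 has 31 days -> 197 left
September 2090 has 30 days -> 167 left
October 2090 has 31 days -> 136 left
November 2090 has 30 days -> 106 left
December 2090 has 31 days -> 75 left
January 2091 has 31 days -> 44 left
February 2091 has 28 days -> 16 left
March 2091: 16 <= 31 -> lands on March 16

Result: 2091-03-16


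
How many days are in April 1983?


April 1983

30 days


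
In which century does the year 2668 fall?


Century = (year - 1) // 100 + 1
= (2668 - 1) // 100 + 1
= 2667 // 100 + 1
= 26 + 1

27th century


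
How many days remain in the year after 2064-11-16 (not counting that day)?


Day of year: 321 of 366
Remaining = 366 - 321

45 days


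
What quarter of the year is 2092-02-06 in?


Month: February (month 2)
Q1: Jan-Mar, Q2: Apr-Jun, Q3: Jul-Sep, Q4: Oct-Dec

Q1


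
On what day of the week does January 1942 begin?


Target: January 1, 1942
Anchor: Jan 1, 1942. With p = 1942 - 1 = 1941: (p + p//4 - p//100 + p//400) mod 7 = (1941 + 485 - 19 + 4) mod 7 = 2411 mod 7 = 3 -> Thursday (Mon=0 ... Sun=6)
Offset from anchor: 0 days
Weekday index = (3 + 0) mod 7 = 3

Thursday


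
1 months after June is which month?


June is month 6
6 + 1 = 7

July


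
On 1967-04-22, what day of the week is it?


Date: April 22, 1967
Anchor: Jan 1, 1967. With p = 1967 - 1 = 1966: (p + p//4 - p//100 + p//400) mod 7 = (1966 + 491 - 19 + 4) mod 7 = 2442 mod 7 = 6 -> Sunday (Mon=0 ... Sun=6)
Days before April (Jan-Mar): 90; offset = 90 + 22 - 1 = 111
Weekday index = (6 + 111) mod 7 = 5

Day of the week: Saturday


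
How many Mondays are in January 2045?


January 2045 has 31 days
Anchor: Jan 1, 2045. With p = 2045 - 1 = 2044: (p + p//4 - p//100 + p//400) mod 7 = (2044 + 511 - 20 + 5) mod 7 = 2540 mod 7 = 6 -> Sunday (Mon=0 ... Sun=6)
January 1 is the anchor itself -> Sunday
First Monday is January 2
Mondays: 2, 9, 16, 23, 30

5 Mondays


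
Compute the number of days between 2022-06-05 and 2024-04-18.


From 2022-06-05 to 2024-04-18
2022-06-05: days before June = 31 + 28 + 31 + 30 + 31 = 151 (2022 is not a leap year); day of year = 151 + 5 = 156
2024-04-18: days before April = 31 + 29 + 31 = 91 (2024 is a leap year); day of year = 91 + 18 = 109
Rest of 2022: 365 - 156 = 209
Full years 2023 (365): 365
Total = 209 + 365 + 109 = 683

683 days


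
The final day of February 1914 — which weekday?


February 1914 has 28 days
Anchor: Jan 1, 1914. With p = 1914 - 1 = 1913: (p + p//4 - p//100 + p//400) mod 7 = (1913 + 478 - 19 + 4) mod 7 = 2376 mod 7 = 3 -> Thursday (Mon=0 ... Sun=6)
Days before February (Jan): 31; February 1 index = (3 + 31) mod 7 = 6 -> Sunday
Last day offset: 28 - 1 = 27 days
Weekday index = (6 + 27) mod 7 = 5

Saturday, February 28


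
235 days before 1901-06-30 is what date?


Start: 1901-06-30, subtract 235 days
Back 30 days from June 30 reaches May 31, 1901 -> 205 left
May 1901 has 31 days -> back to April 30, 1901 -> 174 left
April 1901 has 30 days -> back to March 31, 1901 -> 144 left
March 1901 has 31 days -> back to February 28, 1901 -> 113 left
February 1901 has 28 days -> back to January 31, 1901 -> 85 left
January 1901 has 31 days -> back to December 31, 1900 -> 54 left
December 1900 has 31 days -> back to November 30, 1900 -> 23 left
November 1900: 30 - 23 = 7 -> lands on November 7

Result: 1900-11-07


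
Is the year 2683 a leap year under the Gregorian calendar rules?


Gregorian leap year rule: divisible by 4, but not by 100, unless also by 400.
2683 is not divisible by 4 -> not a leap year

No


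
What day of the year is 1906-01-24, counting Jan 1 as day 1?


Date: January 24, 1906
No months before January
Plus 24 days in January

Day of year: 24


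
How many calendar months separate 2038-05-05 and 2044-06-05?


From May 2038 to June 2044
6 years * 12 = 72 months, plus 1 month = 73

73 months


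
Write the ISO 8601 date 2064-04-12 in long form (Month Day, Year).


ISO 2064-04-12 parses as year=2064, month=04, day=12
Month 4 -> April

April 12, 2064


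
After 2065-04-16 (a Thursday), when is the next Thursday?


Current: Thursday
Target: Thursday
Days ahead: 7

Next Thursday: 2065-04-23


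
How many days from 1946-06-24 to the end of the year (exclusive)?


Day of year: 175 of 365
Remaining = 365 - 175

190 days


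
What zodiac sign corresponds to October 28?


Date: October 28
Conventional tropical zodiac dates: Scorpio from October 23 onward; Sagittarius starts November 22
October 28 falls within the Scorpio range

Scorpio


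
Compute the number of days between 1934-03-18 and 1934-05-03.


From 1934-03-18 to 1934-05-03
1934-03-18: days before March = 31 + 28 = 59 (1934 is not a leap year); day of year = 59 + 18 = 77
1934-05-03: days before May = 31 + 28 + 31 + 30 = 120 (1934 is not a leap year); day of year = 120 + 3 = 123
Same year: 123 - 77 = 46

46 days


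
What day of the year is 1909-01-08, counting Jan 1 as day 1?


Date: January 8, 1909
No months before January
Plus 8 days in January

Day of year: 8


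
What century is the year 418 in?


Century = (year - 1) // 100 + 1
= (418 - 1) // 100 + 1
= 417 // 100 + 1
= 4 + 1

5th century


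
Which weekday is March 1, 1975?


Target: March 1, 1975
Anchor: Jan 1, 1975. With p = 1975 - 1 = 1974: (p + p//4 - p//100 + p//400) mod 7 = (1974 + 493 - 19 + 4) mod 7 = 2452 mod 7 = 2 -> Wednesday (Mon=0 ... Sun=6)
Days before March (Jan-Feb): 59 days
Weekday index = (2 + 59) mod 7 = 5

Saturday


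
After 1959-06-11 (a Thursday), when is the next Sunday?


Current: Thursday
Target: Sunday
Days ahead: 3

Next Sunday: 1959-06-14


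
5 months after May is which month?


May is month 5
5 + 5 = 10

October


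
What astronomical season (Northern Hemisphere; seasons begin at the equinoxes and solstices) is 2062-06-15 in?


Date: June 15
Astronomical Spring (approx.; exact equinox/solstice day varies by year): March 20 to June 20
June 15 falls within the Spring window

Spring


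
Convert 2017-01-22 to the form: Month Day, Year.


ISO 2017-01-22 parses as year=2017, month=01, day=22
Month 1 -> January

January 22, 2017


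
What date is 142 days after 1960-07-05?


Start: 1960-07-05, add 142 days
July 1960 has 31 days: 31 - 5 = 26 days to July 31 -> 116 left
August 1960 has 31 days -> 85 left
September 1960 has 30 days -> 55 left
October 1960 has 31 days -> 24 left
November 1960: 24 <= 30 -> lands on November 24

Result: 1960-11-24


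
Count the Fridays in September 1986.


September 1986 has 30 days
Anchor: Jan 1, 1986. With p = 1986 - 1 = 1985: (p + p//4 - p//100 + p//400) mod 7 = (1985 + 496 - 19 + 4) mod 7 = 2466 mod 7 = 2 -> Wednesday (Mon=0 ... Sun=6)
Days before September (Jan-Aug): 243; September 1 index = (2 + 243) mod 7 = 0 -> Monday
First Friday is September 5
Fridays: 5, 12, 19, 26

4 Fridays


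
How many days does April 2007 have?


April 2007

30 days


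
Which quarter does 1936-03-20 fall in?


Month: March (month 3)
Q1: Jan-Mar, Q2: Apr-Jun, Q3: Jul-Sep, Q4: Oct-Dec

Q1


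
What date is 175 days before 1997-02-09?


Start: 1997-02-09, subtract 175 days
Back 9 days from February 9 reaches January 31, 1997 -> 166 left
January 1997 has 31 days -> back to December 31, 1996 -> 135 left
December 1996 has 31 days -> back to November 30, 1996 -> 104 left
November 1996 has 30 days -> back to October 31, 1996 -> 74 left
October 1996 has 31 days -> back to September 30, 1996 -> 43 left
September 1996 has 30 days -> back to August 31, 1996 -> 13 left
August 1996: 31 - 13 = 18 -> lands on August 18

Result: 1996-08-18


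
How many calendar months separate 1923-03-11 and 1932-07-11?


From March 1923 to July 1932
9 years * 12 = 108 months, plus 4 months = 112

112 months


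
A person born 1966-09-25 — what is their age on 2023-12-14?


Birth: 1966-09-25
Reference: 2023-12-14
Year difference: 2023 - 1966 = 57

57 years old


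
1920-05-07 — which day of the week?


Date: May 7, 1920
Anchor: Jan 1, 1920. With p = 1920 - 1 = 1919: (p + p//4 - p//100 + p//400) mod 7 = (1919 + 479 - 19 + 4) mod 7 = 2383 mod 7 = 3 -> Thursday (Mon=0 ... Sun=6)
Days before May (Jan-Apr): 121; offset = 121 + 7 - 1 = 127
Weekday index = (3 + 127) mod 7 = 4

Day of the week: Friday


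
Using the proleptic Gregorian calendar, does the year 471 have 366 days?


Gregorian leap year rule: divisible by 4, but not by 100, unless also by 400.
471 is not divisible by 4 -> not a leap year

No


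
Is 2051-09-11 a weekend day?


Anchor: Jan 1, 2051. With p = 2051 - 1 = 2050: (p + p//4 - p//100 + p//400) mod 7 = (2050 + 512 - 20 + 5) mod 7 = 2547 mod 7 = 6 -> Sunday (Mon=0 ... Sun=6)
Day of year: 254; offset = 253
Weekday index = (6 + 253) mod 7 = 0 -> Monday
Weekend days: Saturday, Sunday

No


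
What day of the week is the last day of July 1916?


July 1916 has 31 days
Anchor: Jan 1, 1916. With p = 1916 - 1 = 1915: (p + p//4 - p//100 + p//400) mod 7 = (1915 + 478 - 19 + 4) mod 7 = 2378 mod 7 = 5 -> Saturday (Mon=0 ... Sun=6)
Days before July (Jan-Jun): 182; July 1 index = (5 + 182) mod 7 = 5 -> Saturday
Last day offset: 31 - 1 = 30 days
Weekday index = (5 + 30) mod 7 = 0

Monday, July 31


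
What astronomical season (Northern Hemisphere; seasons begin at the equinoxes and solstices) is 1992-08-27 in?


Date: August 27
Astronomical Summer (approx.; exact equinox/solstice day varies by year): June 21 to September 21
August 27 falls within the Summer window

Summer


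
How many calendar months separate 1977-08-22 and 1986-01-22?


From August 1977 to January 1986
9 years * 12 = 108 months, minus 7 months = 101

101 months


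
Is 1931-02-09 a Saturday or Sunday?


Anchor: Jan 1, 1931. With p = 1931 - 1 = 1930: (p + p//4 - p//100 + p//400) mod 7 = (1930 + 482 - 19 + 4) mod 7 = 2397 mod 7 = 3 -> Thursday (Mon=0 ... Sun=6)
Day of year: 40; offset = 39
Weekday index = (3 + 39) mod 7 = 0 -> Monday
Weekend days: Saturday, Sunday

No


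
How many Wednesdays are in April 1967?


April 1967 has 30 days
Anchor: Jan 1, 1967. With p = 1967 - 1 = 1966: (p + p//4 - p//100 + p//400) mod 7 = (1966 + 491 - 19 + 4) mod 7 = 2442 mod 7 = 6 -> Sunday (Mon=0 ... Sun=6)
Days before April (Jan-Mar): 90; April 1 index = (6 + 90) mod 7 = 5 -> Saturday
First Wednesday is April 5
Wednesdays: 5, 12, 19, 26

4 Wednesdays


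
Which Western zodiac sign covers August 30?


Date: August 30
Conventional tropical zodiac dates: Virgo from August 23 onward; Libra starts September 23
August 30 falls within the Virgo range

Virgo


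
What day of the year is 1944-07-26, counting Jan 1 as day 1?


Date: July 26, 1944
Days in months 1 through 6: 182
Plus 26 days in July

Day of year: 208


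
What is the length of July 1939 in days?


July 1939

31 days


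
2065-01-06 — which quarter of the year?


Month: January (month 1)
Q1: Jan-Mar, Q2: Apr-Jun, Q3: Jul-Sep, Q4: Oct-Dec

Q1


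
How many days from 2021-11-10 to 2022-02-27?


From 2021-11-10 to 2022-02-27
2021-11-10: days before November = 31 + 28 + 31 + 30 + 31 + 30 + 31 + 31 + 30 + 31 = 304 (2021 is not a leap year); day of year = 304 + 10 = 314
2022-02-27: days before February = 31; day of year = 31 + 27 = 58
Rest of 2021: 365 - 314 = 51
Total = 51 + 58 = 109

109 days


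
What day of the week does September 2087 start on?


Target: September 1, 2087
Anchor: Jan 1, 2087. With p = 2087 - 1 = 2086: (p + p//4 - p//100 + p//400) mod 7 = (2086 + 521 - 20 + 5) mod 7 = 2592 mod 7 = 2 -> Wednesday (Mon=0 ... Sun=6)
Days before September (Jan-Aug): 243 days
Weekday index = (2 + 243) mod 7 = 0

Monday


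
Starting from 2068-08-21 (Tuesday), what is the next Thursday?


Current: Tuesday
Target: Thursday
Days ahead: 2

Next Thursday: 2068-08-23


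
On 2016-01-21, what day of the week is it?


Date: January 21, 2016
Anchor: Jan 1, 2016. With p = 2016 - 1 = 2015: (p + p//4 - p//100 + p//400) mod 7 = (2015 + 503 - 20 + 5) mod 7 = 2503 mod 7 = 4 -> Friday (Mon=0 ... Sun=6)
Days into year = 21 - 1 = 20
Weekday index = (4 + 20) mod 7 = 3

Day of the week: Thursday


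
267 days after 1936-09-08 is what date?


Start: 1936-09-08, add 267 days
September 1936 has 30 days: 30 - 8 = 22 days to September 30 -> 245 left
October 1936 has 31 days -> 214 left
November 1936 has 30 days -> 184 left
December 1936 has 31 days -> 153 left
January 1937 has 31 days -> 122 left
February 1937 has 28 days -> 94 left
March 1937 has 31 days -> 63 left
April 1937 has 30 days -> 33 left
May 1937 has 31 days -> 2 left
June 1937: 2 <= 30 -> lands on June 2

Result: 1937-06-02


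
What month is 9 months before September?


September is month 9
9 - 9 = 0; wrap: 0 + 12 = 12

December


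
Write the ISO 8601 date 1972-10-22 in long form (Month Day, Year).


ISO 1972-10-22 parses as year=1972, month=10, day=22
Month 10 -> October

October 22, 1972


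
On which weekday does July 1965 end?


July 1965 has 31 days
Anchor: Jan 1, 1965. With p = 1965 - 1 = 1964: (p + p//4 - p//100 + p//400) mod 7 = (1964 + 491 - 19 + 4) mod 7 = 2440 mod 7 = 4 -> Friday (Mon=0 ... Sun=6)
Days before July (Jan-Jun): 181; July 1 index = (4 + 181) mod 7 = 3 -> Thursday
Last day offset: 31 - 1 = 30 days
Weekday index = (3 + 30) mod 7 = 5

Saturday, July 31


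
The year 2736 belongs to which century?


Century = (year - 1) // 100 + 1
= (2736 - 1) // 100 + 1
= 2735 // 100 + 1
= 27 + 1

28th century


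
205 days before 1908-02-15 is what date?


Start: 1908-02-15, subtract 205 days
Back 15 days from February 15 reaches January 31, 1908 -> 190 left
January 1908 has 31 days -> back to December 31, 1907 -> 159 left
December 1907 has 31 days -> back to November 30, 1907 -> 128 left
November 1907 has 30 days -> back to October 31, 1907 -> 98 left
October 1907 has 31 days -> back to September 30, 1907 -> 67 left
September 1907 has 30 days -> back to August 31, 1907 -> 37 left
August 1907 has 31 days -> back to July 31, 1907 -> 6 left
July 1907: 31 - 6 = 25 -> lands on July 25

Result: 1907-07-25


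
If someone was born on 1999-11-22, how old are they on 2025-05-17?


Birth: 1999-11-22
Reference: 2025-05-17
Year difference: 2025 - 1999 = 26
Birthday not yet reached in 2025, subtract 1

25 years old


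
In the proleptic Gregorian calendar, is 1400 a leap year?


Gregorian leap year rule: divisible by 4, but not by 100, unless also by 400.
1400 is divisible by 100 but not 400 -> not a leap year

No


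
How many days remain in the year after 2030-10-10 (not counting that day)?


Day of year: 283 of 365
Remaining = 365 - 283

82 days


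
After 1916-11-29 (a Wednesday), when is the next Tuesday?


Current: Wednesday
Target: Tuesday
Days ahead: 6

Next Tuesday: 1916-12-05


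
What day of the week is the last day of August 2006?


August 2006 has 31 days
Anchor: Jan 1, 2006. With p = 2006 - 1 = 2005: (p + p//4 - p//100 + p//400) mod 7 = (2005 + 501 - 20 + 5) mod 7 = 2491 mod 7 = 6 -> Sunday (Mon=0 ... Sun=6)
Days before August (Jan-Jul): 212; August 1 index = (6 + 212) mod 7 = 1 -> Tuesday
Last day offset: 31 - 1 = 30 days
Weekday index = (1 + 30) mod 7 = 3

Thursday, August 31


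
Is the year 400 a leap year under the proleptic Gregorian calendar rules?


Gregorian leap year rule: divisible by 4, but not by 100, unless also by 400.
400 is divisible by 400 -> leap year

Yes


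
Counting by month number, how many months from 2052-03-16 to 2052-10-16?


From March 2052 to October 2052
0 years * 12 = 0 months, plus 7 months = 7

7 months


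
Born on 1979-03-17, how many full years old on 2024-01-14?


Birth: 1979-03-17
Reference: 2024-01-14
Year difference: 2024 - 1979 = 45
Birthday not yet reached in 2024, subtract 1

44 years old


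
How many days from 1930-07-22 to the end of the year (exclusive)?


Day of year: 203 of 365
Remaining = 365 - 203

162 days


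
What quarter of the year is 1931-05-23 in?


Month: May (month 5)
Q1: Jan-Mar, Q2: Apr-Jun, Q3: Jul-Sep, Q4: Oct-Dec

Q2


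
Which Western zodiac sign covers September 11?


Date: September 11
Conventional tropical zodiac dates: Virgo from August 23 onward; Libra starts September 23
September 11 falls within the Virgo range

Virgo


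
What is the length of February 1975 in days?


February 1975 (leap year: no)

28 days


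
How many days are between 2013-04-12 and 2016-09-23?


From 2013-04-12 to 2016-09-23
2013-04-12: days before April = 31 + 28 + 31 = 90 (2013 is not a leap year); day of year = 90 + 12 = 102
2016-09-23: days before September = 31 + 29 + 31 + 30 + 31 + 30 + 31 + 31 = 244 (2016 is a leap year); day of year = 244 + 23 = 267
Rest of 2013: 365 - 102 = 263
Full years 2014 (365), 2015 (365): 730
Total = 263 + 730 + 267 = 1260

1260 days


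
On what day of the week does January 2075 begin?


Target: January 1, 2075
Anchor: Jan 1, 2075. With p = 2075 - 1 = 2074: (p + p//4 - p//100 + p//400) mod 7 = (2074 + 518 - 20 + 5) mod 7 = 2577 mod 7 = 1 -> Tuesday (Mon=0 ... Sun=6)
Offset from anchor: 0 days
Weekday index = (1 + 0) mod 7 = 1

Tuesday


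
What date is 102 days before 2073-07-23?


Start: 2073-07-23, subtract 102 days
Back 23 days from July 23 reaches June 30, 2073 -> 79 left
June 2073 has 30 days -> back to May 31, 2073 -> 49 left
May 2073 has 31 days -> back to April 30, 2073 -> 18 left
April 2073: 30 - 18 = 12 -> lands on April 12

Result: 2073-04-12


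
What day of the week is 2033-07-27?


Date: July 27, 2033
Anchor: Jan 1, 2033. With p = 2033 - 1 = 2032: (p + p//4 - p//100 + p//400) mod 7 = (2032 + 508 - 20 + 5) mod 7 = 2525 mod 7 = 5 -> Saturday (Mon=0 ... Sun=6)
Days before July (Jan-Jun): 181; offset = 181 + 27 - 1 = 207
Weekday index = (5 + 207) mod 7 = 2

Day of the week: Wednesday


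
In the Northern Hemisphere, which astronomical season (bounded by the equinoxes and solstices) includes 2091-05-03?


Date: May 3
Astronomical Spring (approx.; exact equinox/solstice day varies by year): March 20 to June 20
May 3 falls within the Spring window

Spring


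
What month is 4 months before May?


May is month 5
5 - 4 = 1

January


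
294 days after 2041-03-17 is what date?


Start: 2041-03-17, add 294 days
March 2041 has 31 days: 31 - 17 = 14 days to March 31 -> 280 left
April 2041 has 30 days -> 250 left
May 2041 has 31 days -> 219 left
June 2041 has 30 days -> 189 left
July 2041 has 31 days -> 158 left
August 2041 has 31 days -> 127 left
September 2041 has 30 days -> 97 left
October 2041 has 31 days -> 66 left
November 2041 has 30 days -> 36 left
December 2041 has 31 days -> 5 left
January 2042: 5 <= 31 -> lands on January 5

Result: 2042-01-05


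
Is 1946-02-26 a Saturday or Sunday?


Anchor: Jan 1, 1946. With p = 1946 - 1 = 1945: (p + p//4 - p//100 + p//400) mod 7 = (1945 + 486 - 19 + 4) mod 7 = 2416 mod 7 = 1 -> Tuesday (Mon=0 ... Sun=6)
Day of year: 57; offset = 56
Weekday index = (1 + 56) mod 7 = 1 -> Tuesday
Weekend days: Saturday, Sunday

No


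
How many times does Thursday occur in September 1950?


September 1950 has 30 days
Anchor: Jan 1, 1950. With p = 1950 - 1 = 1949: (p + p//4 - p//100 + p//400) mod 7 = (1949 + 487 - 19 + 4) mod 7 = 2421 mod 7 = 6 -> Sunday (Mon=0 ... Sun=6)
Days before September (Jan-Aug): 243; September 1 index = (6 + 243) mod 7 = 4 -> Friday
First Thursday is September 7
Thursdays: 7, 14, 21, 28

4 Thursdays


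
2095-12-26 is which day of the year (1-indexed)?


Date: December 26, 2095
Days in months 1 through 11: 334
Plus 26 days in December

Day of year: 360


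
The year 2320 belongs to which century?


Century = (year - 1) // 100 + 1
= (2320 - 1) // 100 + 1
= 2319 // 100 + 1
= 23 + 1

24th century


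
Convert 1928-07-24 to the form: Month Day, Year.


ISO 1928-07-24 parses as year=1928, month=07, day=24
Month 7 -> July

July 24, 1928


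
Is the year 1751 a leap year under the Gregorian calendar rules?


Gregorian leap year rule: divisible by 4, but not by 100, unless also by 400.
1751 is not divisible by 4 -> not a leap year

No


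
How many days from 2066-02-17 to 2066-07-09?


From 2066-02-17 to 2066-07-09
2066-02-17: days before February = 31; day of year = 31 + 17 = 48
2066-07-09: days before July = 31 + 28 + 31 + 30 + 31 + 30 = 181 (2066 is not a leap year); day of year = 181 + 9 = 190
Same year: 190 - 48 = 142

142 days


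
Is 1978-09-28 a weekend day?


Anchor: Jan 1, 1978. With p = 1978 - 1 = 1977: (p + p//4 - p//100 + p//400) mod 7 = (1977 + 494 - 19 + 4) mod 7 = 2456 mod 7 = 6 -> Sunday (Mon=0 ... Sun=6)
Day of year: 271; offset = 270
Weekday index = (6 + 270) mod 7 = 3 -> Thursday
Weekend days: Saturday, Sunday

No


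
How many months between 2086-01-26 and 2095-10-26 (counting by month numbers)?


From January 2086 to October 2095
9 years * 12 = 108 months, plus 9 months = 117

117 months


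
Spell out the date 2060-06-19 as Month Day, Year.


ISO 2060-06-19 parses as year=2060, month=06, day=19
Month 6 -> June

June 19, 2060


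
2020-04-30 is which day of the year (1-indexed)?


Date: April 30, 2020
Days in months 1 through 3: 91
Plus 30 days in April

Day of year: 121


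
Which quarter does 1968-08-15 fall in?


Month: August (month 8)
Q1: Jan-Mar, Q2: Apr-Jun, Q3: Jul-Sep, Q4: Oct-Dec

Q3


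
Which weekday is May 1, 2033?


Target: May 1, 2033
Anchor: Jan 1, 2033. With p = 2033 - 1 = 2032: (p + p//4 - p//100 + p//400) mod 7 = (2032 + 508 - 20 + 5) mod 7 = 2525 mod 7 = 5 -> Saturday (Mon=0 ... Sun=6)
Days before May (Jan-Apr): 120 days
Weekday index = (5 + 120) mod 7 = 6

Sunday


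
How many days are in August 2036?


August 2036

31 days


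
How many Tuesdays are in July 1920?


July 1920 has 31 days
Anchor: Jan 1, 1920. With p = 1920 - 1 = 1919: (p + p//4 - p//100 + p//400) mod 7 = (1919 + 479 - 19 + 4) mod 7 = 2383 mod 7 = 3 -> Thursday (Mon=0 ... Sun=6)
Days before July (Jan-Jun): 182; July 1 index = (3 + 182) mod 7 = 3 -> Thursday
First Tuesday is July 6
Tuesdays: 6, 13, 20, 27

4 Tuesdays


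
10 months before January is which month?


January is month 1
1 - 10 = -9; wrap: -9 + 12 = 3

March


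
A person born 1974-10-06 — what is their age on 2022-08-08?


Birth: 1974-10-06
Reference: 2022-08-08
Year difference: 2022 - 1974 = 48
Birthday not yet reached in 2022, subtract 1

47 years old


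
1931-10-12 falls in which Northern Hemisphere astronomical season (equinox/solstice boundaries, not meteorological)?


Date: October 12
Astronomical Autumn (approx.; exact equinox/solstice day varies by year): September 22 to December 20
October 12 falls within the Autumn window

Autumn


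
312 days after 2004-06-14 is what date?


Start: 2004-06-14, add 312 days
June 2004 has 30 days: 30 - 14 = 16 days to June 30 -> 296 left
July 2004 has 31 days -> 265 left
August 2004 has 31 days -> 234 left
September 2004 has 30 days -> 204 left
October 2004 has 31 days -> 173 left
November 2004 has 30 days -> 143 left
December 2004 has 31 days -> 112 left
January 2005 has 31 days -> 81 left
February 2005 has 28 days -> 53 left
March 2005 has 31 days -> 22 left
April 2005: 22 <= 30 -> lands on April 22

Result: 2005-04-22


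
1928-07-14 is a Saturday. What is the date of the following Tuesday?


Current: Saturday
Target: Tuesday
Days ahead: 3

Next Tuesday: 1928-07-17


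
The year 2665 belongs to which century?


Century = (year - 1) // 100 + 1
= (2665 - 1) // 100 + 1
= 2664 // 100 + 1
= 26 + 1

27th century


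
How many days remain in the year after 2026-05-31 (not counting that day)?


Day of year: 151 of 365
Remaining = 365 - 151

214 days


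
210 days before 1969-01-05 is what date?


Start: 1969-01-05, subtract 210 days
Back 5 days from January 5 reaches December 31, 1968 -> 205 left
December 1968 has 31 days -> back to November 30, 1968 -> 174 left
November 1968 has 30 days -> back to October 31, 1968 -> 144 left
October 1968 has 31 days -> back to September 30, 1968 -> 113 left
September 1968 has 30 days -> back to August 31, 1968 -> 83 left
August 1968 has 31 days -> back to July 31, 1968 -> 52 left
July 1968 has 31 days -> back to June 30, 1968 -> 21 left
June 1968: 30 - 21 = 9 -> lands on June 9

Result: 1968-06-09


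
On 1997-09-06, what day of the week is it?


Date: September 6, 1997
Anchor: Jan 1, 1997. With p = 1997 - 1 = 1996: (p + p//4 - p//100 + p//400) mod 7 = (1996 + 499 - 19 + 4) mod 7 = 2480 mod 7 = 2 -> Wednesday (Mon=0 ... Sun=6)
Days before September (Jan-Aug): 243; offset = 243 + 6 - 1 = 248
Weekday index = (2 + 248) mod 7 = 5

Day of the week: Saturday


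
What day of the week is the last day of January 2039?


January 2039 has 31 days
Anchor: Jan 1, 2039. With p = 2039 - 1 = 2038: (p + p//4 - p//100 + p//400) mod 7 = (2038 + 509 - 20 + 5) mod 7 = 2532 mod 7 = 5 -> Saturday (Mon=0 ... Sun=6)
January 1 is the anchor itself -> Saturday
Last day offset: 31 - 1 = 30 days
Weekday index = (5 + 30) mod 7 = 0

Monday, January 31


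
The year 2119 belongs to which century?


Century = (year - 1) // 100 + 1
= (2119 - 1) // 100 + 1
= 2118 // 100 + 1
= 21 + 1

22nd century


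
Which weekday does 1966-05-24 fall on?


Date: May 24, 1966
Anchor: Jan 1, 1966. With p = 1966 - 1 = 1965: (p + p//4 - p//100 + p//400) mod 7 = (1965 + 491 - 19 + 4) mod 7 = 2441 mod 7 = 5 -> Saturday (Mon=0 ... Sun=6)
Days before May (Jan-Apr): 120; offset = 120 + 24 - 1 = 143
Weekday index = (5 + 143) mod 7 = 1

Day of the week: Tuesday


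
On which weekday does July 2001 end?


July 2001 has 31 days
Anchor: Jan 1, 2001. With p = 2001 - 1 = 2000: (p + p//4 - p//100 + p//400) mod 7 = (2000 + 500 - 20 + 5) mod 7 = 2485 mod 7 = 0 -> Monday (Mon=0 ... Sun=6)
Days before July (Jan-Jun): 181; July 1 index = (0 + 181) mod 7 = 6 -> Sunday
Last day offset: 31 - 1 = 30 days
Weekday index = (6 + 30) mod 7 = 1

Tuesday, July 31


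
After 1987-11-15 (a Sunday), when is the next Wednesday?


Current: Sunday
Target: Wednesday
Days ahead: 3

Next Wednesday: 1987-11-18


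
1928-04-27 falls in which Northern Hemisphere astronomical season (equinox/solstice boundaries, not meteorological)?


Date: April 27
Astronomical Spring (approx.; exact equinox/solstice day varies by year): March 20 to June 20
April 27 falls within the Spring window

Spring


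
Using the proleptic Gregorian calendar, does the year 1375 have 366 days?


Gregorian leap year rule: divisible by 4, but not by 100, unless also by 400.
1375 is not divisible by 4 -> not a leap year

No


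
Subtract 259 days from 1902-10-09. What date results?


Start: 1902-10-09, subtract 259 days
Back 9 days from October 9 reaches September 30, 1902 -> 250 left
September 1902 has 30 days -> back to August 31, 1902 -> 220 left
August 1902 has 31 days -> back to July 31, 1902 -> 189 left
July 1902 has 31 days -> back to June 30, 1902 -> 158 left
June 1902 has 30 days -> back to May 31, 1902 -> 128 left
May 1902 has 31 days -> back to April 30, 1902 -> 97 left
April 1902 has 30 days -> back to March 31, 1902 -> 67 left
March 1902 has 31 days -> back to February 28, 1902 -> 36 left
February 1902 has 28 days -> back to January 31, 1902 -> 8 left
January 1902: 31 - 8 = 23 -> lands on January 23

Result: 1902-01-23


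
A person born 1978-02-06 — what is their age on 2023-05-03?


Birth: 1978-02-06
Reference: 2023-05-03
Year difference: 2023 - 1978 = 45

45 years old


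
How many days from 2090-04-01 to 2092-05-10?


From 2090-04-01 to 2092-05-10
2090-04-01: days before April = 31 + 28 + 31 = 90 (2090 is not a leap year); day of year = 90 + 1 = 91
2092-05-10: days before May = 31 + 29 + 31 + 30 = 121 (2092 is a leap year); day of year = 121 + 10 = 131
Rest of 2090: 365 - 91 = 274
Full years 2091 (365): 365
Total = 274 + 365 + 131 = 770

770 days
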